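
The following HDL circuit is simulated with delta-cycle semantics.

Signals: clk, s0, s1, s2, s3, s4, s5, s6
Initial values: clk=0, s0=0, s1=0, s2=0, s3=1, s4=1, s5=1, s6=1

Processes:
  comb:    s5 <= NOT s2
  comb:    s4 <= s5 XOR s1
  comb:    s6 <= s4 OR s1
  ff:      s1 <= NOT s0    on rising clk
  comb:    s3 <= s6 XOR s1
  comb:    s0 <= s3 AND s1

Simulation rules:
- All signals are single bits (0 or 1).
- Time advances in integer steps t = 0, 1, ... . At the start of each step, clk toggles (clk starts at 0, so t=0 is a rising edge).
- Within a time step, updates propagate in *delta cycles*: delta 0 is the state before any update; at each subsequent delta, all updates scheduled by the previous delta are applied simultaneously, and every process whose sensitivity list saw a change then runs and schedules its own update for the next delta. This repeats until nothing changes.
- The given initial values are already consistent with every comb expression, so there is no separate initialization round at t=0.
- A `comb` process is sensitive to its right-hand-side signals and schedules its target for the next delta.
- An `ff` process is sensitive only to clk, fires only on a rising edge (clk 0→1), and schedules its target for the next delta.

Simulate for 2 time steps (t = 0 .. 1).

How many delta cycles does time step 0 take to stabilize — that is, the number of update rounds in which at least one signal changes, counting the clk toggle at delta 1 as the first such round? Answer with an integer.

4

t0.Δ0 s3=1 s1=0 s0=0 s4=1 s2=0 s5=1 clk=0 s6=1
t0.Δ1 s3=1 s1=0 s0=0 s4=1 s2=0 s5=1 clk=1 s6=1
t0.Δ2 s3=1 s1=1 s0=0 s4=1 s2=0 s5=1 clk=1 s6=1
t0.Δ3 s3=0 s1=1 s0=1 s4=0 s2=0 s5=1 clk=1 s6=1
t0.Δ4 s3=0 s1=1 s0=0 s4=0 s2=0 s5=1 clk=1 s6=1
t1.Δ0 s3=0 s1=1 s0=0 s4=0 s2=0 s5=1 clk=1 s6=1
t1.Δ1 s3=0 s1=1 s0=0 s4=0 s2=0 s5=1 clk=0 s6=1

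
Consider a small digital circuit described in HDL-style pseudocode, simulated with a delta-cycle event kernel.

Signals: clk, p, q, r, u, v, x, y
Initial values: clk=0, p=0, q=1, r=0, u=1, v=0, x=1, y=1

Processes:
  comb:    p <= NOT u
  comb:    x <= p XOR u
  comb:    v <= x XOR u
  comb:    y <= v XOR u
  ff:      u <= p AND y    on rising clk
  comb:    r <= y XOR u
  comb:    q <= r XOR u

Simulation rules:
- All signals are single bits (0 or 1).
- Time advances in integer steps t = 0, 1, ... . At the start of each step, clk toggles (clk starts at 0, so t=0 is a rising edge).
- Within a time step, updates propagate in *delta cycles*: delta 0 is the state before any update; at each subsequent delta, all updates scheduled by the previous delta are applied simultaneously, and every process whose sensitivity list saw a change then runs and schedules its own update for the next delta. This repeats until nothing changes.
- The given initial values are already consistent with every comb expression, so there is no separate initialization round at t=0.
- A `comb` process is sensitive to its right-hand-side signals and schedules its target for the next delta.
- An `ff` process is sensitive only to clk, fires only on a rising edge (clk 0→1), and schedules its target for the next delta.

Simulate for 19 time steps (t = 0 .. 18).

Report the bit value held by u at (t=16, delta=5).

[bits: r,q,p,u,clk,y,v,x]
t=0: Δ0=01010101 Δ1=01011101 Δ2=01001101 Δ3=10101010 Δ4=01101101 Δ5=10101011 Δ6=01101111 Δ7=10101111 Δ8=11101111 | 8Δ
t=1: Δ0=11101111 Δ1=11100111 | 1Δ
t=2: Δ0=11100111 Δ1=11101111 Δ2=11111111 Δ3=00011000 Δ4=11011111 Δ5=00011001 Δ6=11011101 Δ7=00011101 Δ8=01011101 | 8Δ
t=3: Δ0=01011101 Δ1=01010101 | 1Δ
t=4: Δ0=01010101 Δ1=01011101 Δ2=01001101 Δ3=10101010 Δ4=01101101 Δ5=10101011 Δ6=01101111 Δ7=10101111 Δ8=11101111 | 8Δ
t=5: Δ0=11101111 Δ1=11100111 | 1Δ
t=6: Δ0=11100111 Δ1=11101111 Δ2=11111111 Δ3=00011000 Δ4=11011111 Δ5=00011001 Δ6=11011101 Δ7=00011101 Δ8=01011101 | 8Δ
t=7: Δ0=01011101 Δ1=01010101 | 1Δ
t=8: Δ0=01010101 Δ1=01011101 Δ2=01001101 Δ3=10101010 Δ4=01101101 Δ5=10101011 Δ6=01101111 Δ7=10101111 Δ8=11101111 | 8Δ
t=9: Δ0=11101111 Δ1=11100111 | 1Δ
t=10: Δ0=11100111 Δ1=11101111 Δ2=11111111 Δ3=00011000 Δ4=11011111 Δ5=00011001 Δ6=11011101 Δ7=00011101 Δ8=01011101 | 8Δ
t=11: Δ0=01011101 Δ1=01010101 | 1Δ
t=12: Δ0=01010101 Δ1=01011101 Δ2=01001101 Δ3=10101010 Δ4=01101101 Δ5=10101011 Δ6=01101111 Δ7=10101111 Δ8=11101111 | 8Δ
t=13: Δ0=11101111 Δ1=11100111 | 1Δ
t=14: Δ0=11100111 Δ1=11101111 Δ2=11111111 Δ3=00011000 Δ4=11011111 Δ5=00011001 Δ6=11011101 Δ7=00011101 Δ8=01011101 | 8Δ
t=15: Δ0=01011101 Δ1=01010101 | 1Δ
t=16: Δ0=01010101 Δ1=01011101 Δ2=01001101 Δ3=10101010 Δ4=01101101 Δ5=10101011 Δ6=01101111 Δ7=10101111 Δ8=11101111 | 8Δ
t=17: Δ0=11101111 Δ1=11100111 | 1Δ
t=18: Δ0=11100111 Δ1=11101111 Δ2=11111111 Δ3=00011000 Δ4=11011111 Δ5=00011001 Δ6=11011101 Δ7=00011101 Δ8=01011101 | 8Δ

0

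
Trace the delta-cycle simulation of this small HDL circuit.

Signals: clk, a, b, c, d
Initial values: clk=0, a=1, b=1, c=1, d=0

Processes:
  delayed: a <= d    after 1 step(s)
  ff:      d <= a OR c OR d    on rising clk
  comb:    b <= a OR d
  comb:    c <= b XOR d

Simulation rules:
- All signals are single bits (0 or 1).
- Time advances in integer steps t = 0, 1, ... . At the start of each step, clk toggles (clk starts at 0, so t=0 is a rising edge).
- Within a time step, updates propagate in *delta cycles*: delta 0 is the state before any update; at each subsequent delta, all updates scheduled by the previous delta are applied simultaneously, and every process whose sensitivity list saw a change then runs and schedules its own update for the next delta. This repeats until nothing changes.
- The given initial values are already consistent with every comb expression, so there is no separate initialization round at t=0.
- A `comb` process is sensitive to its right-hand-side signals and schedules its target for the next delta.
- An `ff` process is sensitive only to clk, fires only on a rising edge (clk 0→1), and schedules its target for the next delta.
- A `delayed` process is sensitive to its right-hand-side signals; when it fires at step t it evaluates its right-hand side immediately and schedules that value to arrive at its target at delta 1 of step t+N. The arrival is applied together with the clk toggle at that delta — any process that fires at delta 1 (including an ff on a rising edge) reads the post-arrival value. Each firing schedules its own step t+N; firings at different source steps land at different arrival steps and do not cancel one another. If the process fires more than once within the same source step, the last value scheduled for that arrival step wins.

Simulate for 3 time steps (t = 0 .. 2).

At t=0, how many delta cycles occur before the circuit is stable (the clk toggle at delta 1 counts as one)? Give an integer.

3

t=0 Δ0: a=1 b=1 clk=0 c=1 d=0
  Δ1: clk:0→1
  Δ2: d:0→1
  Δ3: c:1→0
  (3Δ to stable)
t=1 Δ0: a=1 b=1 clk=1 c=0 d=1
  Δ1: clk:1→0
  (1Δ to stable)
t=2 Δ0: a=1 b=1 clk=0 c=0 d=1
  Δ1: clk:0→1
  (1Δ to stable)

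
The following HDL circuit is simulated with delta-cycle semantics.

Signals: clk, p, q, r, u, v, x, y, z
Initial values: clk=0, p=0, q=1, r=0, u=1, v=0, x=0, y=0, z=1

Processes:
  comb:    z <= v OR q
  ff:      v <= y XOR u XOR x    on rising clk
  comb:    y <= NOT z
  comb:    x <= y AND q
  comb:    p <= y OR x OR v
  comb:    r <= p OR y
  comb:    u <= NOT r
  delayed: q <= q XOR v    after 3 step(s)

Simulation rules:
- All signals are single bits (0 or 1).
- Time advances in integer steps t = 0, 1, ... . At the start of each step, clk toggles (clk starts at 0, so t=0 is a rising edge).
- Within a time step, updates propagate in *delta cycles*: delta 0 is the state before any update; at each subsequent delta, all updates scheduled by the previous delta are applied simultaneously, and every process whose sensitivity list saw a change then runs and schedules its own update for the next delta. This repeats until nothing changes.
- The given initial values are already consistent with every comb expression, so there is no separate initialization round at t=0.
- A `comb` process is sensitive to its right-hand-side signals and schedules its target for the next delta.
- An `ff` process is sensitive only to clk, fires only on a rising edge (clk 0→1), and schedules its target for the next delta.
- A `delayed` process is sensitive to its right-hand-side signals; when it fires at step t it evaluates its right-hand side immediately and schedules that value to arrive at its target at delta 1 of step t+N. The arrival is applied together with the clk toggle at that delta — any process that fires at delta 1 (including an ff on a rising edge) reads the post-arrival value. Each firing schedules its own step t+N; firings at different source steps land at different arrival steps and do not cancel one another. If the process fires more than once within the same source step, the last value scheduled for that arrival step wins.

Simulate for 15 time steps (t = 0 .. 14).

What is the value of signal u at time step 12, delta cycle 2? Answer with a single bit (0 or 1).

t0.Δ0 y=0 q=1 r=0 u=1 v=0 p=0 x=0 z=1 clk=0
t0.Δ1 y=0 q=1 r=0 u=1 v=0 p=0 x=0 z=1 clk=1
t0.Δ2 y=0 q=1 r=0 u=1 v=1 p=0 x=0 z=1 clk=1
t0.Δ3 y=0 q=1 r=0 u=1 v=1 p=1 x=0 z=1 clk=1
t0.Δ4 y=0 q=1 r=1 u=1 v=1 p=1 x=0 z=1 clk=1
t0.Δ5 y=0 q=1 r=1 u=0 v=1 p=1 x=0 z=1 clk=1
t1.Δ0 y=0 q=1 r=1 u=0 v=1 p=1 x=0 z=1 clk=1
t1.Δ1 y=0 q=1 r=1 u=0 v=1 p=1 x=0 z=1 clk=0
t2.Δ0 y=0 q=1 r=1 u=0 v=1 p=1 x=0 z=1 clk=0
t2.Δ1 y=0 q=1 r=1 u=0 v=1 p=1 x=0 z=1 clk=1
t2.Δ2 y=0 q=1 r=1 u=0 v=0 p=1 x=0 z=1 clk=1
t2.Δ3 y=0 q=1 r=1 u=0 v=0 p=0 x=0 z=1 clk=1
t2.Δ4 y=0 q=1 r=0 u=0 v=0 p=0 x=0 z=1 clk=1
t2.Δ5 y=0 q=1 r=0 u=1 v=0 p=0 x=0 z=1 clk=1
t3.Δ0 y=0 q=1 r=0 u=1 v=0 p=0 x=0 z=1 clk=1
t3.Δ1 y=0 q=0 r=0 u=1 v=0 p=0 x=0 z=1 clk=0
t3.Δ2 y=0 q=0 r=0 u=1 v=0 p=0 x=0 z=0 clk=0
t3.Δ3 y=1 q=0 r=0 u=1 v=0 p=0 x=0 z=0 clk=0
t3.Δ4 y=1 q=0 r=1 u=1 v=0 p=1 x=0 z=0 clk=0
t3.Δ5 y=1 q=0 r=1 u=0 v=0 p=1 x=0 z=0 clk=0
t4.Δ0 y=1 q=0 r=1 u=0 v=0 p=1 x=0 z=0 clk=0
t4.Δ1 y=1 q=0 r=1 u=0 v=0 p=1 x=0 z=0 clk=1
t4.Δ2 y=1 q=0 r=1 u=0 v=1 p=1 x=0 z=0 clk=1
t4.Δ3 y=1 q=0 r=1 u=0 v=1 p=1 x=0 z=1 clk=1
t4.Δ4 y=0 q=0 r=1 u=0 v=1 p=1 x=0 z=1 clk=1
t5.Δ0 y=0 q=0 r=1 u=0 v=1 p=1 x=0 z=1 clk=1
t5.Δ1 y=0 q=1 r=1 u=0 v=1 p=1 x=0 z=1 clk=0
t6.Δ0 y=0 q=1 r=1 u=0 v=1 p=1 x=0 z=1 clk=0
t6.Δ1 y=0 q=0 r=1 u=0 v=1 p=1 x=0 z=1 clk=1
t6.Δ2 y=0 q=0 r=1 u=0 v=0 p=1 x=0 z=1 clk=1
t6.Δ3 y=0 q=0 r=1 u=0 v=0 p=0 x=0 z=0 clk=1
t6.Δ4 y=1 q=0 r=0 u=0 v=0 p=0 x=0 z=0 clk=1
t6.Δ5 y=1 q=0 r=1 u=1 v=0 p=1 x=0 z=0 clk=1
t6.Δ6 y=1 q=0 r=1 u=0 v=0 p=1 x=0 z=0 clk=1
t7.Δ0 y=1 q=0 r=1 u=0 v=0 p=1 x=0 z=0 clk=1
t7.Δ1 y=1 q=1 r=1 u=0 v=0 p=1 x=0 z=0 clk=0
t7.Δ2 y=1 q=1 r=1 u=0 v=0 p=1 x=1 z=1 clk=0
t7.Δ3 y=0 q=1 r=1 u=0 v=0 p=1 x=1 z=1 clk=0
t7.Δ4 y=0 q=1 r=1 u=0 v=0 p=1 x=0 z=1 clk=0
t7.Δ5 y=0 q=1 r=1 u=0 v=0 p=0 x=0 z=1 clk=0
t7.Δ6 y=0 q=1 r=0 u=0 v=0 p=0 x=0 z=1 clk=0
t7.Δ7 y=0 q=1 r=0 u=1 v=0 p=0 x=0 z=1 clk=0
t8.Δ0 y=0 q=1 r=0 u=1 v=0 p=0 x=0 z=1 clk=0
t8.Δ1 y=0 q=0 r=0 u=1 v=0 p=0 x=0 z=1 clk=1
t8.Δ2 y=0 q=0 r=0 u=1 v=1 p=0 x=0 z=0 clk=1
t8.Δ3 y=1 q=0 r=0 u=1 v=1 p=1 x=0 z=1 clk=1
t8.Δ4 y=0 q=0 r=1 u=1 v=1 p=1 x=0 z=1 clk=1
t8.Δ5 y=0 q=0 r=1 u=0 v=1 p=1 x=0 z=1 clk=1
t9.Δ0 y=0 q=0 r=1 u=0 v=1 p=1 x=0 z=1 clk=1
t9.Δ1 y=0 q=0 r=1 u=0 v=1 p=1 x=0 z=1 clk=0
t10.Δ0 y=0 q=0 r=1 u=0 v=1 p=1 x=0 z=1 clk=0
t10.Δ1 y=0 q=1 r=1 u=0 v=1 p=1 x=0 z=1 clk=1
t10.Δ2 y=0 q=1 r=1 u=0 v=0 p=1 x=0 z=1 clk=1
t10.Δ3 y=0 q=1 r=1 u=0 v=0 p=0 x=0 z=1 clk=1
t10.Δ4 y=0 q=1 r=0 u=0 v=0 p=0 x=0 z=1 clk=1
t10.Δ5 y=0 q=1 r=0 u=1 v=0 p=0 x=0 z=1 clk=1
t11.Δ0 y=0 q=1 r=0 u=1 v=0 p=0 x=0 z=1 clk=1
t11.Δ1 y=0 q=1 r=0 u=1 v=0 p=0 x=0 z=1 clk=0
t12.Δ0 y=0 q=1 r=0 u=1 v=0 p=0 x=0 z=1 clk=0
t12.Δ1 y=0 q=1 r=0 u=1 v=0 p=0 x=0 z=1 clk=1
t12.Δ2 y=0 q=1 r=0 u=1 v=1 p=0 x=0 z=1 clk=1
t12.Δ3 y=0 q=1 r=0 u=1 v=1 p=1 x=0 z=1 clk=1
t12.Δ4 y=0 q=1 r=1 u=1 v=1 p=1 x=0 z=1 clk=1
t12.Δ5 y=0 q=1 r=1 u=0 v=1 p=1 x=0 z=1 clk=1
t13.Δ0 y=0 q=1 r=1 u=0 v=1 p=1 x=0 z=1 clk=1
t13.Δ1 y=0 q=1 r=1 u=0 v=1 p=1 x=0 z=1 clk=0
t14.Δ0 y=0 q=1 r=1 u=0 v=1 p=1 x=0 z=1 clk=0
t14.Δ1 y=0 q=1 r=1 u=0 v=1 p=1 x=0 z=1 clk=1
t14.Δ2 y=0 q=1 r=1 u=0 v=0 p=1 x=0 z=1 clk=1
t14.Δ3 y=0 q=1 r=1 u=0 v=0 p=0 x=0 z=1 clk=1
t14.Δ4 y=0 q=1 r=0 u=0 v=0 p=0 x=0 z=1 clk=1
t14.Δ5 y=0 q=1 r=0 u=1 v=0 p=0 x=0 z=1 clk=1

1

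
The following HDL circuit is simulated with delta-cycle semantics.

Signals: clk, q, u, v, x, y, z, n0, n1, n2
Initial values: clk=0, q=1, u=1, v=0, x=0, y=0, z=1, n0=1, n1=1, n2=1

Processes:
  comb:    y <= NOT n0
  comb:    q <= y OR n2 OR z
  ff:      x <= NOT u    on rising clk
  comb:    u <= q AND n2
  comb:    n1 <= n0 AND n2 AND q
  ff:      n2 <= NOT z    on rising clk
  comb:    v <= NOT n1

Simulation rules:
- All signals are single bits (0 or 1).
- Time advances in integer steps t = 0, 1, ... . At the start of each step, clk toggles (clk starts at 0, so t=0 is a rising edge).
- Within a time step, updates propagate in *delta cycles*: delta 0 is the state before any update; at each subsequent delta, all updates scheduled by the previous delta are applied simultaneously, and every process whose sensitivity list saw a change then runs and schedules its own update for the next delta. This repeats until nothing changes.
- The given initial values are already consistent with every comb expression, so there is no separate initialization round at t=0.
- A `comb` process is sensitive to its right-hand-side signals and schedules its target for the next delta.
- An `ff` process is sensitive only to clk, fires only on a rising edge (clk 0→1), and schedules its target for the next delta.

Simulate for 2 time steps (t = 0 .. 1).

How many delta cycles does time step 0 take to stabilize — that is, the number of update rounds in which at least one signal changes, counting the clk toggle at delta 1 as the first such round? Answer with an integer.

t0.Δ0 q=1 x=0 u=1 y=0 clk=0 n1=1 n0=1 n2=1 v=0 z=1
t0.Δ1 q=1 x=0 u=1 y=0 clk=1 n1=1 n0=1 n2=1 v=0 z=1
t0.Δ2 q=1 x=0 u=1 y=0 clk=1 n1=1 n0=1 n2=0 v=0 z=1
t0.Δ3 q=1 x=0 u=0 y=0 clk=1 n1=0 n0=1 n2=0 v=0 z=1
t0.Δ4 q=1 x=0 u=0 y=0 clk=1 n1=0 n0=1 n2=0 v=1 z=1
t1.Δ0 q=1 x=0 u=0 y=0 clk=1 n1=0 n0=1 n2=0 v=1 z=1
t1.Δ1 q=1 x=0 u=0 y=0 clk=0 n1=0 n0=1 n2=0 v=1 z=1

4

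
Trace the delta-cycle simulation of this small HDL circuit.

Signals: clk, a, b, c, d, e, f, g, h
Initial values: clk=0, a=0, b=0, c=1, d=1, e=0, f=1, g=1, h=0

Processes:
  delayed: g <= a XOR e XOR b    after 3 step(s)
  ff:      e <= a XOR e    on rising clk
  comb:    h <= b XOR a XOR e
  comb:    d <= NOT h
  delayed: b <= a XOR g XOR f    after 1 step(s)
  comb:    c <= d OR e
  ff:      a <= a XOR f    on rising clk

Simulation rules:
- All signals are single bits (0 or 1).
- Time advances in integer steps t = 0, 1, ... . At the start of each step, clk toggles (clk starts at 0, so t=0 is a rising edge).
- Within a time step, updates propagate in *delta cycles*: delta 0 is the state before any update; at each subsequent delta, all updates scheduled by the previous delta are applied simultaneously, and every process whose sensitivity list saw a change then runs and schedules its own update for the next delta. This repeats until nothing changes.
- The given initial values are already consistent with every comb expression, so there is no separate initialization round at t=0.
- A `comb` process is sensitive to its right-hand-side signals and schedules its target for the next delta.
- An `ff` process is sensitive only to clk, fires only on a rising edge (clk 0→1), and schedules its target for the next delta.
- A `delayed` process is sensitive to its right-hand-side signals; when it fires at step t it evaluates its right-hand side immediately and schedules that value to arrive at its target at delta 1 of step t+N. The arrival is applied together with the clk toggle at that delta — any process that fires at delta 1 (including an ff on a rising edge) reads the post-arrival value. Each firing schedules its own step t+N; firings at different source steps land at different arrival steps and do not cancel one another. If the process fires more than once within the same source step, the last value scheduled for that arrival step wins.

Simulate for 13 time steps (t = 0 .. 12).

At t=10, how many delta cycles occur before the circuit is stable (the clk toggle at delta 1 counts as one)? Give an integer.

t=0 Δ0: a=0 d=1 clk=0 e=0 f=1 h=0 b=0 g=1 c=1
  Δ1: clk:0→1
  Δ2: a:0→1
  Δ3: h:0→1
  Δ4: d:1→0
  Δ5: c:1→0
  (5Δ to stable)
t=1 Δ0: a=1 d=0 clk=1 e=0 f=1 h=1 b=0 g=1 c=0
  Δ1: clk:1→0, b:0→1
  Δ2: h:1→0
  Δ3: d:0→1
  Δ4: c:0→1
  (4Δ to stable)
t=2 Δ0: a=1 d=1 clk=0 e=0 f=1 h=0 b=1 g=1 c=1
  Δ1: clk:0→1
  Δ2: a:1→0, e:0→1
  (2Δ to stable)
t=3 Δ0: a=0 d=1 clk=1 e=1 f=1 h=0 b=1 g=1 c=1
  Δ1: clk:1→0, b:1→0
  Δ2: h:0→1
  Δ3: d:1→0
  (3Δ to stable)
t=4 Δ0: a=0 d=0 clk=0 e=1 f=1 h=1 b=0 g=1 c=1
  Δ1: clk:0→1, g:1→0
  Δ2: a:0→1
  Δ3: h:1→0
  Δ4: d:0→1
  (4Δ to stable)
t=5 Δ0: a=1 d=1 clk=1 e=1 f=1 h=0 b=0 g=0 c=1
  Δ1: clk:1→0
  (1Δ to stable)
t=6 Δ0: a=1 d=1 clk=0 e=1 f=1 h=0 b=0 g=0 c=1
  Δ1: clk:0→1, g:0→1
  Δ2: a:1→0, e:1→0
  (2Δ to stable)
t=7 Δ0: a=0 d=1 clk=1 e=0 f=1 h=0 b=0 g=1 c=1
  Δ1: clk:1→0, g:1→0
  (1Δ to stable)
t=8 Δ0: a=0 d=1 clk=0 e=0 f=1 h=0 b=0 g=0 c=1
  Δ1: clk:0→1, b:0→1
  Δ2: a:0→1, h:0→1
  Δ3: d:1→0, h:1→0
  Δ4: d:0→1, c:1→0
  Δ5: c:0→1
  (5Δ to stable)
t=9 Δ0: a=1 d=1 clk=1 e=0 f=1 h=0 b=1 g=0 c=1
  Δ1: clk:1→0, b:1→0
  Δ2: h:0→1
  Δ3: d:1→0
  Δ4: c:1→0
  (4Δ to stable)
t=10 Δ0: a=1 d=0 clk=0 e=0 f=1 h=1 b=0 g=0 c=0
  Δ1: clk:0→1
  Δ2: a:1→0, e:0→1
  Δ3: c:0→1
  (3Δ to stable)
t=11 Δ0: a=0 d=0 clk=1 e=1 f=1 h=1 b=0 g=0 c=1
  Δ1: clk:1→0, b:0→1
  Δ2: h:1→0
  Δ3: d:0→1
  (3Δ to stable)
t=12 Δ0: a=0 d=1 clk=0 e=1 f=1 h=0 b=1 g=0 c=1
  Δ1: clk:0→1, g:0→1
  Δ2: a:0→1
  Δ3: h:0→1
  Δ4: d:1→0
  (4Δ to stable)

3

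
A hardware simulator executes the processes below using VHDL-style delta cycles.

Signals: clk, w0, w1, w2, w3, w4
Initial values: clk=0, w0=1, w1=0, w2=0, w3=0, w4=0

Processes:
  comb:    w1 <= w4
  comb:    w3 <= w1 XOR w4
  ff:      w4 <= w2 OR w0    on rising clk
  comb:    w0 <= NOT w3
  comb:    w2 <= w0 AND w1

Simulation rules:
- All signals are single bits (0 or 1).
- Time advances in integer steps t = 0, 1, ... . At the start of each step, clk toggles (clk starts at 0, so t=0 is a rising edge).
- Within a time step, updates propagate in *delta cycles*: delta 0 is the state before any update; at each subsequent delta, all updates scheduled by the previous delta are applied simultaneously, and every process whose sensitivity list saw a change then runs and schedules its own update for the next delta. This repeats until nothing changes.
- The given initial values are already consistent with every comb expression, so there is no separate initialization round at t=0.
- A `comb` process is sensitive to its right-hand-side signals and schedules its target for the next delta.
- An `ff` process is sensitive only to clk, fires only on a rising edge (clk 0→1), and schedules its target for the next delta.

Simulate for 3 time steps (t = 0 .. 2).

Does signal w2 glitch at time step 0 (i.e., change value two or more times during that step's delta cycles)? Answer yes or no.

t=0 Δ0: clk=0 w0=1 w4=0 w3=0 w1=0 w2=0
  Δ1: clk:0→1
  Δ2: w4:0→1
  Δ3: w3:0→1, w1:0→1
  Δ4: w0:1→0, w3:1→0, w2:0→1
  Δ5: w0:0→1, w2:1→0
  Δ6: w2:0→1
  (6Δ to stable)
t=1 Δ0: clk=1 w0=1 w4=1 w3=0 w1=1 w2=1
  Δ1: clk:1→0
  (1Δ to stable)
t=2 Δ0: clk=0 w0=1 w4=1 w3=0 w1=1 w2=1
  Δ1: clk:0→1
  (1Δ to stable)

yes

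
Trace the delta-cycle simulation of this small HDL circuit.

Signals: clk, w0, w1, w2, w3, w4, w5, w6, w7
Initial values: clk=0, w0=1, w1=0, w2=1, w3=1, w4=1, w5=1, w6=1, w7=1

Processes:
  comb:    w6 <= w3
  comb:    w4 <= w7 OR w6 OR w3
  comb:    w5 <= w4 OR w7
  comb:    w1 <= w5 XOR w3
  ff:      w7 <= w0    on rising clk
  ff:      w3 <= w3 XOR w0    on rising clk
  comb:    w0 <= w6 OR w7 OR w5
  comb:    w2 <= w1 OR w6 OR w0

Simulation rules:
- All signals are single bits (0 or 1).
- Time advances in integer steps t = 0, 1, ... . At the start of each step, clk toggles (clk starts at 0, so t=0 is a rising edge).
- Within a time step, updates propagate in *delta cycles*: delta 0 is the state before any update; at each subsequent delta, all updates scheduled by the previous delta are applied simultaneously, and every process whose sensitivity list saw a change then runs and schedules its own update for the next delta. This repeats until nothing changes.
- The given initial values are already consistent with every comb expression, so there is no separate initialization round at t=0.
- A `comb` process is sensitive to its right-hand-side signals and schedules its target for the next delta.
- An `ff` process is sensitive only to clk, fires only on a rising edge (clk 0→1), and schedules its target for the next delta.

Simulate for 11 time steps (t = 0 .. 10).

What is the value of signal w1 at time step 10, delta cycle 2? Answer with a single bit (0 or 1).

1

[bits: w4,w2,w5,w6,w7,w1,clk,w0,w3]
t=0: Δ0=111110011 Δ1=111110111 Δ2=111110110 Δ3=111011110 | 3Δ
t=1: Δ0=111011110 Δ1=111011010 | 1Δ
t=2: Δ0=111011010 Δ1=111011110 Δ2=111011111 Δ3=111110111 | 3Δ
t=3: Δ0=111110111 Δ1=111110011 | 1Δ
t=4: Δ0=111110011 Δ1=111110111 Δ2=111110110 Δ3=111011110 | 3Δ
t=5: Δ0=111011110 Δ1=111011010 | 1Δ
t=6: Δ0=111011010 Δ1=111011110 Δ2=111011111 Δ3=111110111 | 3Δ
t=7: Δ0=111110111 Δ1=111110011 | 1Δ
t=8: Δ0=111110011 Δ1=111110111 Δ2=111110110 Δ3=111011110 | 3Δ
t=9: Δ0=111011110 Δ1=111011010 | 1Δ
t=10: Δ0=111011010 Δ1=111011110 Δ2=111011111 Δ3=111110111 | 3Δ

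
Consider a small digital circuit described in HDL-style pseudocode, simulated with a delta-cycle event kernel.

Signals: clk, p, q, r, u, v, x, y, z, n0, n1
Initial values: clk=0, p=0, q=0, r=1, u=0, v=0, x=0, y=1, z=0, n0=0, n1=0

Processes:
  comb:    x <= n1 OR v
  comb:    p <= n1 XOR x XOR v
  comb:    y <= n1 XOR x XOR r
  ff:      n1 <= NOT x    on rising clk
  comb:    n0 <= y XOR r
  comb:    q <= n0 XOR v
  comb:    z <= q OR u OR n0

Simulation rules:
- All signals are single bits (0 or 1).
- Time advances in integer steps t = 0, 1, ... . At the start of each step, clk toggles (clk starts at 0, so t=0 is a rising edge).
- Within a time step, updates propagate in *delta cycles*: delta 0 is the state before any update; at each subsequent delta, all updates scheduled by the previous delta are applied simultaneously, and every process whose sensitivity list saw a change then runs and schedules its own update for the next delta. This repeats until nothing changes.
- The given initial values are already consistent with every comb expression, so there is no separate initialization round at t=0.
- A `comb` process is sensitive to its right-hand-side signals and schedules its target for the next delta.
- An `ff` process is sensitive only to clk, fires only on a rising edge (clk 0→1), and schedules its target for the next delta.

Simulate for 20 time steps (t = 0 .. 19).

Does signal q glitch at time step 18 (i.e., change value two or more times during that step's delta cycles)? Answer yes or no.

yes

[bits: n1,x,p,v,clk,q,r,u,y,z,n0]
t=0: Δ0=00000010100 Δ1=00001010100 Δ2=10001010100 Δ3=11101010000 Δ4=11001010101 Δ5=11001110110 Δ6=11001010110 Δ7=11001010100 | 7Δ
t=1: Δ0=11001010100 Δ1=11000010100 | 1Δ
t=2: Δ0=11000010100 Δ1=11001010100 Δ2=01001010100 Δ3=00101010000 Δ4=00001010101 Δ5=00001110110 Δ6=00001010110 Δ7=00001010100 | 7Δ
t=3: Δ0=00001010100 Δ1=00000010100 | 1Δ
t=4: Δ0=00000010100 Δ1=00001010100 Δ2=10001010100 Δ3=11101010000 Δ4=11001010101 Δ5=11001110110 Δ6=11001010110 Δ7=11001010100 | 7Δ
t=5: Δ0=11001010100 Δ1=11000010100 | 1Δ
t=6: Δ0=11000010100 Δ1=11001010100 Δ2=01001010100 Δ3=00101010000 Δ4=00001010101 Δ5=00001110110 Δ6=00001010110 Δ7=00001010100 | 7Δ
t=7: Δ0=00001010100 Δ1=00000010100 | 1Δ
t=8: Δ0=00000010100 Δ1=00001010100 Δ2=10001010100 Δ3=11101010000 Δ4=11001010101 Δ5=11001110110 Δ6=11001010110 Δ7=11001010100 | 7Δ
t=9: Δ0=11001010100 Δ1=11000010100 | 1Δ
t=10: Δ0=11000010100 Δ1=11001010100 Δ2=01001010100 Δ3=00101010000 Δ4=00001010101 Δ5=00001110110 Δ6=00001010110 Δ7=00001010100 | 7Δ
t=11: Δ0=00001010100 Δ1=00000010100 | 1Δ
t=12: Δ0=00000010100 Δ1=00001010100 Δ2=10001010100 Δ3=11101010000 Δ4=11001010101 Δ5=11001110110 Δ6=11001010110 Δ7=11001010100 | 7Δ
t=13: Δ0=11001010100 Δ1=11000010100 | 1Δ
t=14: Δ0=11000010100 Δ1=11001010100 Δ2=01001010100 Δ3=00101010000 Δ4=00001010101 Δ5=00001110110 Δ6=00001010110 Δ7=00001010100 | 7Δ
t=15: Δ0=00001010100 Δ1=00000010100 | 1Δ
t=16: Δ0=00000010100 Δ1=00001010100 Δ2=10001010100 Δ3=11101010000 Δ4=11001010101 Δ5=11001110110 Δ6=11001010110 Δ7=11001010100 | 7Δ
t=17: Δ0=11001010100 Δ1=11000010100 | 1Δ
t=18: Δ0=11000010100 Δ1=11001010100 Δ2=01001010100 Δ3=00101010000 Δ4=00001010101 Δ5=00001110110 Δ6=00001010110 Δ7=00001010100 | 7Δ
t=19: Δ0=00001010100 Δ1=00000010100 | 1Δ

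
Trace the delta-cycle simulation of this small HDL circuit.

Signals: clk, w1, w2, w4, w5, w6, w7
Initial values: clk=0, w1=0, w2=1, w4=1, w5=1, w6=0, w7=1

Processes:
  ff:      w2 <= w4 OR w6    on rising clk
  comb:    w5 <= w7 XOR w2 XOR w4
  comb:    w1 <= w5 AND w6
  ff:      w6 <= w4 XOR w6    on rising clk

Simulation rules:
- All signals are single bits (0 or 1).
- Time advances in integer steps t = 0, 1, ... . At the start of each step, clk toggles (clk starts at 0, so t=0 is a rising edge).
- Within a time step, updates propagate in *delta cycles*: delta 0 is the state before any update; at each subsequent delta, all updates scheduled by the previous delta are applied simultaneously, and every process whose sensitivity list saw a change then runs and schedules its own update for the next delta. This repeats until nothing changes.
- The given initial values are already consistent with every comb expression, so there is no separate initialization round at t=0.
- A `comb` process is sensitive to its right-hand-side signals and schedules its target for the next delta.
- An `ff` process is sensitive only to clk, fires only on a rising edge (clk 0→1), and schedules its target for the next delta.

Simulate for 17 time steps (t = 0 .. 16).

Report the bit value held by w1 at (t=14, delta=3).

0

t0.Δ0 w7=1 w5=1 w6=0 w4=1 w1=0 w2=1 clk=0
t0.Δ1 w7=1 w5=1 w6=0 w4=1 w1=0 w2=1 clk=1
t0.Δ2 w7=1 w5=1 w6=1 w4=1 w1=0 w2=1 clk=1
t0.Δ3 w7=1 w5=1 w6=1 w4=1 w1=1 w2=1 clk=1
t1.Δ0 w7=1 w5=1 w6=1 w4=1 w1=1 w2=1 clk=1
t1.Δ1 w7=1 w5=1 w6=1 w4=1 w1=1 w2=1 clk=0
t2.Δ0 w7=1 w5=1 w6=1 w4=1 w1=1 w2=1 clk=0
t2.Δ1 w7=1 w5=1 w6=1 w4=1 w1=1 w2=1 clk=1
t2.Δ2 w7=1 w5=1 w6=0 w4=1 w1=1 w2=1 clk=1
t2.Δ3 w7=1 w5=1 w6=0 w4=1 w1=0 w2=1 clk=1
t3.Δ0 w7=1 w5=1 w6=0 w4=1 w1=0 w2=1 clk=1
t3.Δ1 w7=1 w5=1 w6=0 w4=1 w1=0 w2=1 clk=0
t4.Δ0 w7=1 w5=1 w6=0 w4=1 w1=0 w2=1 clk=0
t4.Δ1 w7=1 w5=1 w6=0 w4=1 w1=0 w2=1 clk=1
t4.Δ2 w7=1 w5=1 w6=1 w4=1 w1=0 w2=1 clk=1
t4.Δ3 w7=1 w5=1 w6=1 w4=1 w1=1 w2=1 clk=1
t5.Δ0 w7=1 w5=1 w6=1 w4=1 w1=1 w2=1 clk=1
t5.Δ1 w7=1 w5=1 w6=1 w4=1 w1=1 w2=1 clk=0
t6.Δ0 w7=1 w5=1 w6=1 w4=1 w1=1 w2=1 clk=0
t6.Δ1 w7=1 w5=1 w6=1 w4=1 w1=1 w2=1 clk=1
t6.Δ2 w7=1 w5=1 w6=0 w4=1 w1=1 w2=1 clk=1
t6.Δ3 w7=1 w5=1 w6=0 w4=1 w1=0 w2=1 clk=1
t7.Δ0 w7=1 w5=1 w6=0 w4=1 w1=0 w2=1 clk=1
t7.Δ1 w7=1 w5=1 w6=0 w4=1 w1=0 w2=1 clk=0
t8.Δ0 w7=1 w5=1 w6=0 w4=1 w1=0 w2=1 clk=0
t8.Δ1 w7=1 w5=1 w6=0 w4=1 w1=0 w2=1 clk=1
t8.Δ2 w7=1 w5=1 w6=1 w4=1 w1=0 w2=1 clk=1
t8.Δ3 w7=1 w5=1 w6=1 w4=1 w1=1 w2=1 clk=1
t9.Δ0 w7=1 w5=1 w6=1 w4=1 w1=1 w2=1 clk=1
t9.Δ1 w7=1 w5=1 w6=1 w4=1 w1=1 w2=1 clk=0
t10.Δ0 w7=1 w5=1 w6=1 w4=1 w1=1 w2=1 clk=0
t10.Δ1 w7=1 w5=1 w6=1 w4=1 w1=1 w2=1 clk=1
t10.Δ2 w7=1 w5=1 w6=0 w4=1 w1=1 w2=1 clk=1
t10.Δ3 w7=1 w5=1 w6=0 w4=1 w1=0 w2=1 clk=1
t11.Δ0 w7=1 w5=1 w6=0 w4=1 w1=0 w2=1 clk=1
t11.Δ1 w7=1 w5=1 w6=0 w4=1 w1=0 w2=1 clk=0
t12.Δ0 w7=1 w5=1 w6=0 w4=1 w1=0 w2=1 clk=0
t12.Δ1 w7=1 w5=1 w6=0 w4=1 w1=0 w2=1 clk=1
t12.Δ2 w7=1 w5=1 w6=1 w4=1 w1=0 w2=1 clk=1
t12.Δ3 w7=1 w5=1 w6=1 w4=1 w1=1 w2=1 clk=1
t13.Δ0 w7=1 w5=1 w6=1 w4=1 w1=1 w2=1 clk=1
t13.Δ1 w7=1 w5=1 w6=1 w4=1 w1=1 w2=1 clk=0
t14.Δ0 w7=1 w5=1 w6=1 w4=1 w1=1 w2=1 clk=0
t14.Δ1 w7=1 w5=1 w6=1 w4=1 w1=1 w2=1 clk=1
t14.Δ2 w7=1 w5=1 w6=0 w4=1 w1=1 w2=1 clk=1
t14.Δ3 w7=1 w5=1 w6=0 w4=1 w1=0 w2=1 clk=1
t15.Δ0 w7=1 w5=1 w6=0 w4=1 w1=0 w2=1 clk=1
t15.Δ1 w7=1 w5=1 w6=0 w4=1 w1=0 w2=1 clk=0
t16.Δ0 w7=1 w5=1 w6=0 w4=1 w1=0 w2=1 clk=0
t16.Δ1 w7=1 w5=1 w6=0 w4=1 w1=0 w2=1 clk=1
t16.Δ2 w7=1 w5=1 w6=1 w4=1 w1=0 w2=1 clk=1
t16.Δ3 w7=1 w5=1 w6=1 w4=1 w1=1 w2=1 clk=1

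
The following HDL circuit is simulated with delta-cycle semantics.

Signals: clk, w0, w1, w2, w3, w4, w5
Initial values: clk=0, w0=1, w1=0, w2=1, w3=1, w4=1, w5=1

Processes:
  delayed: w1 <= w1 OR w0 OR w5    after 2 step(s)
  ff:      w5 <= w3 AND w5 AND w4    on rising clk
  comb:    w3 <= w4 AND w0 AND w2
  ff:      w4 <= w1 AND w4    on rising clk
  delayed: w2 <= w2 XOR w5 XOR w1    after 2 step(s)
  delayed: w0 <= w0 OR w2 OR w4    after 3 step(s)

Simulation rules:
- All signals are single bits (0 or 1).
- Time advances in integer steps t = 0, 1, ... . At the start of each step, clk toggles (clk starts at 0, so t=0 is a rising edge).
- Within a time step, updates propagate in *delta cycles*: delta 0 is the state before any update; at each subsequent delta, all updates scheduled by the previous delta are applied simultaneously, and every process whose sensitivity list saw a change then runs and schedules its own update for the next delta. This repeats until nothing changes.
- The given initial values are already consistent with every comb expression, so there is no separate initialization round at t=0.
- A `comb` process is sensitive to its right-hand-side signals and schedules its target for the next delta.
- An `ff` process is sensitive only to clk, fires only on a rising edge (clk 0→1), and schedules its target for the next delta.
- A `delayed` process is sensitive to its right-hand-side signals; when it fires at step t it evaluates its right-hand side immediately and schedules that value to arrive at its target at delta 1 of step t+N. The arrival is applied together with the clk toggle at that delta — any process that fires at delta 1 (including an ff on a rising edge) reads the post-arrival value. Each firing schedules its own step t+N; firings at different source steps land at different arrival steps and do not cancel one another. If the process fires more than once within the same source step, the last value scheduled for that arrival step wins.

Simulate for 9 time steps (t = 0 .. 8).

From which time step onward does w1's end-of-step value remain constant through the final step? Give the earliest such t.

t=0 Δ0: w0=1 w2=1 w5=1 w3=1 w1=0 w4=1 clk=0
  Δ1: clk:0→1
  Δ2: w4:1→0
  Δ3: w3:1→0
  (3Δ to stable)
t=1 Δ0: w0=1 w2=1 w5=1 w3=0 w1=0 w4=0 clk=1
  Δ1: clk:1→0
  (1Δ to stable)
t=2 Δ0: w0=1 w2=1 w5=1 w3=0 w1=0 w4=0 clk=0
  Δ1: clk:0→1
  Δ2: w5:1→0
  (2Δ to stable)
t=3 Δ0: w0=1 w2=1 w5=0 w3=0 w1=0 w4=0 clk=1
  Δ1: clk:1→0
  (1Δ to stable)
t=4 Δ0: w0=1 w2=1 w5=0 w3=0 w1=0 w4=0 clk=0
  Δ1: w1:0→1, clk:0→1
  (1Δ to stable)
t=5 Δ0: w0=1 w2=1 w5=0 w3=0 w1=1 w4=0 clk=1
  Δ1: clk:1→0
  (1Δ to stable)
t=6 Δ0: w0=1 w2=1 w5=0 w3=0 w1=1 w4=0 clk=0
  Δ1: w2:1→0, clk:0→1
  (1Δ to stable)
t=7 Δ0: w0=1 w2=0 w5=0 w3=0 w1=1 w4=0 clk=1
  Δ1: clk:1→0
  (1Δ to stable)
t=8 Δ0: w0=1 w2=0 w5=0 w3=0 w1=1 w4=0 clk=0
  Δ1: w2:0→1, clk:0→1
  (1Δ to stable)

4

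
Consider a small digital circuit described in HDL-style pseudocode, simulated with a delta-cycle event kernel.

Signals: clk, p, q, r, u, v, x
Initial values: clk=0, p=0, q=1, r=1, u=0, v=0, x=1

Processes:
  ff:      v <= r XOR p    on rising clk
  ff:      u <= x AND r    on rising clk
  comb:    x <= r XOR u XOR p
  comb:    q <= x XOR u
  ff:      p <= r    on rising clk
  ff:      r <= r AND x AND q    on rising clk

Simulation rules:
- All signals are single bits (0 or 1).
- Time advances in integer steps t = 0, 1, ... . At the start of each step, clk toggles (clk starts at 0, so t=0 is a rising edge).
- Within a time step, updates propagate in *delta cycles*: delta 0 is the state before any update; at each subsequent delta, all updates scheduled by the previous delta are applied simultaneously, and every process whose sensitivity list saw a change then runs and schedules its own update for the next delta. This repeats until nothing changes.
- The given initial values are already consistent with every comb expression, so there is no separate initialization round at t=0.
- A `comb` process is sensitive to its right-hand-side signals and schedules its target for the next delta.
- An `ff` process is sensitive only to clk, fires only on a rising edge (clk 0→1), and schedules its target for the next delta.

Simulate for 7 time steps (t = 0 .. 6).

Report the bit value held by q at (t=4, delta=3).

0

[bits: p,v,u,q,r,clk,x]
t=0: Δ0=0001101 Δ1=0001111 Δ2=1111111 Δ3=1110111 | 3Δ
t=1: Δ0=1110111 Δ1=1110101 | 1Δ
t=2: Δ0=1110101 Δ1=1110111 Δ2=1010011 Δ3=1010010 Δ4=1011010 | 4Δ
t=3: Δ0=1011010 Δ1=1011000 | 1Δ
t=4: Δ0=1011000 Δ1=1011010 Δ2=0101010 Δ3=0100010 | 3Δ
t=5: Δ0=0100010 Δ1=0100000 | 1Δ
t=6: Δ0=0100000 Δ1=0100010 Δ2=0000010 | 2Δ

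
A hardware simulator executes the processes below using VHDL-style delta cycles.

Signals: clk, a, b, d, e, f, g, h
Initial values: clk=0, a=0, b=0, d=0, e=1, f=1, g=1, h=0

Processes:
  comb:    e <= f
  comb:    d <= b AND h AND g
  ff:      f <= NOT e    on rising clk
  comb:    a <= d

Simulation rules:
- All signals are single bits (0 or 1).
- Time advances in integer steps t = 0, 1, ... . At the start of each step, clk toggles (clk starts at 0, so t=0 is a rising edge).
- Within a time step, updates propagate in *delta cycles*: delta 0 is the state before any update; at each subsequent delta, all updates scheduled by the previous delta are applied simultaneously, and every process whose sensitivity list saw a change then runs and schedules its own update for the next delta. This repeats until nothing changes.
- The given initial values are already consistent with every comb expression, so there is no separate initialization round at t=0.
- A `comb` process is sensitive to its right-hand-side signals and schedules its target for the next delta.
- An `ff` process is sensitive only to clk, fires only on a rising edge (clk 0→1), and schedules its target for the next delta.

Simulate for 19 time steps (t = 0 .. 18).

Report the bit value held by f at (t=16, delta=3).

[bits: g,d,clk,e,b,f,h,a]
t=0: Δ0=10010100 Δ1=10110100 Δ2=10110000 Δ3=10100000 | 3Δ
t=1: Δ0=10100000 Δ1=10000000 | 1Δ
t=2: Δ0=10000000 Δ1=10100000 Δ2=10100100 Δ3=10110100 | 3Δ
t=3: Δ0=10110100 Δ1=10010100 | 1Δ
t=4: Δ0=10010100 Δ1=10110100 Δ2=10110000 Δ3=10100000 | 3Δ
t=5: Δ0=10100000 Δ1=10000000 | 1Δ
t=6: Δ0=10000000 Δ1=10100000 Δ2=10100100 Δ3=10110100 | 3Δ
t=7: Δ0=10110100 Δ1=10010100 | 1Δ
t=8: Δ0=10010100 Δ1=10110100 Δ2=10110000 Δ3=10100000 | 3Δ
t=9: Δ0=10100000 Δ1=10000000 | 1Δ
t=10: Δ0=10000000 Δ1=10100000 Δ2=10100100 Δ3=10110100 | 3Δ
t=11: Δ0=10110100 Δ1=10010100 | 1Δ
t=12: Δ0=10010100 Δ1=10110100 Δ2=10110000 Δ3=10100000 | 3Δ
t=13: Δ0=10100000 Δ1=10000000 | 1Δ
t=14: Δ0=10000000 Δ1=10100000 Δ2=10100100 Δ3=10110100 | 3Δ
t=15: Δ0=10110100 Δ1=10010100 | 1Δ
t=16: Δ0=10010100 Δ1=10110100 Δ2=10110000 Δ3=10100000 | 3Δ
t=17: Δ0=10100000 Δ1=10000000 | 1Δ
t=18: Δ0=10000000 Δ1=10100000 Δ2=10100100 Δ3=10110100 | 3Δ

0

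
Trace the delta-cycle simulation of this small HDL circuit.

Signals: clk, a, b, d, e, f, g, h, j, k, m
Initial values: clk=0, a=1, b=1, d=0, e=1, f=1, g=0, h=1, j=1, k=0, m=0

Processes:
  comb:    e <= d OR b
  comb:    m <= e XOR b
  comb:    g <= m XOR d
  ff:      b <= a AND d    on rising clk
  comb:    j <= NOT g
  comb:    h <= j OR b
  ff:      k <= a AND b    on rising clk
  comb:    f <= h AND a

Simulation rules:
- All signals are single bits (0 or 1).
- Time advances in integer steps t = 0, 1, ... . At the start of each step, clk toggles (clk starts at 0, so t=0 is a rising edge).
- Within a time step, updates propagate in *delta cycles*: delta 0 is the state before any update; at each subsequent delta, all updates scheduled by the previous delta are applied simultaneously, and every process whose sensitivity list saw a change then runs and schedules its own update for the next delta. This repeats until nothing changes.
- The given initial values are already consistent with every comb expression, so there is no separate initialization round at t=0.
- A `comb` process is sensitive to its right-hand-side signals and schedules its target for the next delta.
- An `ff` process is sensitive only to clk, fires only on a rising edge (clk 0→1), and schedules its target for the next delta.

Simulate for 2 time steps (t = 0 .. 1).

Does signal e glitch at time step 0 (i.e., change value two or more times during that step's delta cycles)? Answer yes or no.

no

[bits: j,b,clk,h,m,g,d,k,a,f,e]
t=0: Δ0=11010000111 Δ1=11110000111 Δ2=10110001111 Δ3=10111001110 Δ4=10110101110 Δ5=00110001110 Δ6=10100001110 Δ7=10110001100 Δ8=10110001110 | 8Δ
t=1: Δ0=10110001110 Δ1=10010001110 | 1Δ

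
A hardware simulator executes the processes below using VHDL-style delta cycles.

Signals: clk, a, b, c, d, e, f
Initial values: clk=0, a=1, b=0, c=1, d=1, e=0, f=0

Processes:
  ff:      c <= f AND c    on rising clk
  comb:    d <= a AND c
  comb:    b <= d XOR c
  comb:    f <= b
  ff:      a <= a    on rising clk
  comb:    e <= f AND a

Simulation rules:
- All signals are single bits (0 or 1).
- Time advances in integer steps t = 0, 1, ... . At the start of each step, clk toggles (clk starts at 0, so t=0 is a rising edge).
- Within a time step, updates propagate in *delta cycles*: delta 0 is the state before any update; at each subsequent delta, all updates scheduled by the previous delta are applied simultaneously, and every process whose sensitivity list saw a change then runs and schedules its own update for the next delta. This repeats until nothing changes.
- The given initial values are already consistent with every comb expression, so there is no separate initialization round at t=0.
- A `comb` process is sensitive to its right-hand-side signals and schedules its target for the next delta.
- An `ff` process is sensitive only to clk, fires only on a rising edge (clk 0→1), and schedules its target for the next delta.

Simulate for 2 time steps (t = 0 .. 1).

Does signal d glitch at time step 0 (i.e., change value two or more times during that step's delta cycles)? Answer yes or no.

no

[bits: d,c,f,a,clk,b,e]
t=0: Δ0=1101000 Δ1=1101100 Δ2=1001100 Δ3=0001110 Δ4=0011100 Δ5=0001101 Δ6=0001100 | 6Δ
t=1: Δ0=0001100 Δ1=0001000 | 1Δ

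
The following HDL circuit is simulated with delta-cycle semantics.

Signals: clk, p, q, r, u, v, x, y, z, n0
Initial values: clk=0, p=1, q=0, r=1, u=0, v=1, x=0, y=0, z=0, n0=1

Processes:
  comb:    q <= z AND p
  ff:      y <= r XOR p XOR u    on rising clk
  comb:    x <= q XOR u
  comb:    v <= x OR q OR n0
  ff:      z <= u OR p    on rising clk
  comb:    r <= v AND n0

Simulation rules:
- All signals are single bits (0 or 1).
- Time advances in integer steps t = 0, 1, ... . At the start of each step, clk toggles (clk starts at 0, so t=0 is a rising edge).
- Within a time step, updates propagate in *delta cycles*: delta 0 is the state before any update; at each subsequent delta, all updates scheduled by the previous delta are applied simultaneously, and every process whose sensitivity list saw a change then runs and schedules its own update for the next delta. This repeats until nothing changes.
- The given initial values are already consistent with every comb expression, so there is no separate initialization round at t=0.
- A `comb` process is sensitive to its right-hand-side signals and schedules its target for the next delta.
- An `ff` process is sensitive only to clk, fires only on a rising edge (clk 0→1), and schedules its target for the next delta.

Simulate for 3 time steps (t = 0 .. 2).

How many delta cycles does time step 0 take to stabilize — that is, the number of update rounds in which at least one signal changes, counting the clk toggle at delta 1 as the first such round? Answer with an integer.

t0.Δ0 z=0 v=1 y=0 p=1 q=0 clk=0 n0=1 r=1 x=0 u=0
t0.Δ1 z=0 v=1 y=0 p=1 q=0 clk=1 n0=1 r=1 x=0 u=0
t0.Δ2 z=1 v=1 y=0 p=1 q=0 clk=1 n0=1 r=1 x=0 u=0
t0.Δ3 z=1 v=1 y=0 p=1 q=1 clk=1 n0=1 r=1 x=0 u=0
t0.Δ4 z=1 v=1 y=0 p=1 q=1 clk=1 n0=1 r=1 x=1 u=0
t1.Δ0 z=1 v=1 y=0 p=1 q=1 clk=1 n0=1 r=1 x=1 u=0
t1.Δ1 z=1 v=1 y=0 p=1 q=1 clk=0 n0=1 r=1 x=1 u=0
t2.Δ0 z=1 v=1 y=0 p=1 q=1 clk=0 n0=1 r=1 x=1 u=0
t2.Δ1 z=1 v=1 y=0 p=1 q=1 clk=1 n0=1 r=1 x=1 u=0

4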